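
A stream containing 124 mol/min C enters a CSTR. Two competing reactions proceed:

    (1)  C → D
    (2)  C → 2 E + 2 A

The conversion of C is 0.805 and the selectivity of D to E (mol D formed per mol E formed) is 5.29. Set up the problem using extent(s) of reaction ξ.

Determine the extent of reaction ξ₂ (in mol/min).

Conversion of C: C consumed = 0.805 × 124 = 99.82 mol/min = 1ξ₁ + 1ξ₂.
Selectivity: 1ξ₁ / (2ξ₂) = 5.29 → ξ₁ = 10.58 ξ₂.
Substitute: (1·10.58 + 1) ξ₂ = 99.82 → ξ₂ = 8.62 mol/min, ξ₁ = 91.2 mol/min.
Outlet amounts (n = n₀ + Σ ν·ξ):
  C: 124 − 1(91.2) − 1(8.62) = 24.18
  D: 0 + 1(91.2) = 91.2
  E: 0 + 2(8.62) = 17.24
  A: 0 + 2(8.62) = 17.24

ξ₂ = 8.62 mol/min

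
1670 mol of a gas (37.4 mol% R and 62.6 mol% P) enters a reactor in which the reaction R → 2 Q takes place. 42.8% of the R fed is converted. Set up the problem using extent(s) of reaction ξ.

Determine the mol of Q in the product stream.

535 mol

R reacted = 0.428 × 624.6 = 267.3 mol; ν_R = −1, so ξ = 267.3/1 = 267.3 mol.
Outlet amounts (n = n₀ + ν ξ):
  R: 624.6 − 1(267.3) = 357.3
  Q: 0 + 2(267.3) = 534.6
  P: 1045 (inert)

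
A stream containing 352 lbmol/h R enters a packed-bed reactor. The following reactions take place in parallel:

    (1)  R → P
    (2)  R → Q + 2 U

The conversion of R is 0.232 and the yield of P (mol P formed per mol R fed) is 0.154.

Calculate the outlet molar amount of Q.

27.5 lbmol/h

Yield of P: 1ξ₁ / 352 = 0.154 → ξ₁ = 54.21 lbmol/h.
Conversion of R: 1ξ₁ + 1ξ₂ = 0.232 × 352 = 81.66 → ξ₂ = 27.46 lbmol/h.
Outlet amounts (n = n₀ + Σ ν·ξ):
  R: 352 − 1(54.21) − 1(27.46) = 270.3
  P: 0 + 1(54.21) = 54.21
  Q: 0 + 1(27.46) = 27.46
  U: 0 + 2(27.46) = 54.91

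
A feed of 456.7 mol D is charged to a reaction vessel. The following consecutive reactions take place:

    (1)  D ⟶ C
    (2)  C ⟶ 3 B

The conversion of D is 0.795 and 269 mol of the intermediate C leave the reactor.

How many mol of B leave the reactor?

282 mol

Conversion of D: D consumed = 1ξ₁ = 0.795 × 456.7 → ξ₁ = 363.1 mol.
C balance: n_C = 0 + 1ξ₁ − 1ξ₂ = 269 → ξ₂ = (1·363.1 − 269)/1 = 94.08 mol.
Outlet amounts (n = n₀ + Σ ν·ξ):
  D: 456.7 − 1(363.1) = 93.62
  C: 0 + 1(363.1) − 1(94.08) = 269
  B: 0 + 3(94.08) = 282.2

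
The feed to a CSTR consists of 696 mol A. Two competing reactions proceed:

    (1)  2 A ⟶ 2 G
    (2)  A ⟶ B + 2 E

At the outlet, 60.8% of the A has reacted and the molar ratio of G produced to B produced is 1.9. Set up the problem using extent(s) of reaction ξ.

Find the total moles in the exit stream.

988 mol

Conversion of A: A consumed = 0.608 × 696 = 423.2 mol = 2ξ₁ + 1ξ₂.
Selectivity: 2ξ₁ / (1ξ₂) = 1.9 → ξ₁ = 0.95 ξ₂.
Substitute: (2·0.95 + 1) ξ₂ = 423.2 → ξ₂ = 145.9 mol, ξ₁ = 138.6 mol.
Outlet amounts (n = n₀ + Σ ν·ξ):
  A: 696 − 2(138.6) − 1(145.9) = 272.8
  G: 0 + 2(138.6) = 277.2
  B: 0 + 1(145.9) = 145.9
  E: 0 + 2(145.9) = 291.8
Total out = 272.8 + 277.2 + 145.9 + 291.8 = 987.8 mol.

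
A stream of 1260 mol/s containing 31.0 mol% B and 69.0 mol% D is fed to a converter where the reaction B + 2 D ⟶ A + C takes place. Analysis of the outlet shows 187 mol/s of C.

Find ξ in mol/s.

For C: n = n₀ + 1ξ → 187 = 0 + 1ξ, giving ξ = 187 mol/s.
Outlet amounts (n = n₀ + ν ξ):
  B: 390.6 − 1(187) = 203.6
  D: 869.4 − 2(187) = 495.4
  A: 0 + 1(187) = 187
  C: 0 + 1(187) = 187

ξ = 187 mol/s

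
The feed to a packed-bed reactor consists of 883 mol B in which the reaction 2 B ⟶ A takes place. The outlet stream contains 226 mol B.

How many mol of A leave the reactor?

For B: n = n₀ − 2ξ → 226 = 883 − 2ξ, giving ξ = 328.5 mol.
Outlet amounts (n = n₀ + ν ξ):
  B: 883 − 2(328.5) = 226
  A: 0 + 1(328.5) = 328.5

328 mol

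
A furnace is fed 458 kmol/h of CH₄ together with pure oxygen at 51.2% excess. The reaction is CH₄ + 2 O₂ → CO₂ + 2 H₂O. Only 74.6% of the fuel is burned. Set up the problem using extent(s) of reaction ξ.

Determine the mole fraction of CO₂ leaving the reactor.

Stoichiometric O₂ = 2 × 458 = 916 kmol/h; O₂ fed = 916 × 1.512 = 1385 kmol/h.
Fuel reacted = 0.746 × 458 → ξ = 341.7 kmol/h.
Outlet (n = n₀ + ν ξ):
  CH₄: 458 − 1(341.7) = 116.3
  O₂: 1385 − 2(341.7) = 701.7
  CO₂: 0 + 1(341.7) = 341.7
  H₂O: 0 + 2(341.7) = 683.3
Total out = 1843 kmol/h; y_CO₂ = 341.7 / 1843 = 0.1854.

0.185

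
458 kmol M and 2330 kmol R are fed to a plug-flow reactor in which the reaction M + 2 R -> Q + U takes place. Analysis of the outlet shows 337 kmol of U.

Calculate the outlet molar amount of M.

121 kmol

For U: n = n₀ + 1ξ → 337 = 0 + 1ξ, giving ξ = 337 kmol.
Outlet amounts (n = n₀ + ν ξ):
  M: 458 − 1(337) = 121
  R: 2330 − 2(337) = 1656
  Q: 0 + 1(337) = 337
  U: 0 + 1(337) = 337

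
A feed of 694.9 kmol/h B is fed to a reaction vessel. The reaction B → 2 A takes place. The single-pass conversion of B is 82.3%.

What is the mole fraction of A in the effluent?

0.903

B reacted = 0.823 × 694.9 = 571.9 kmol/h; ν_B = −1, so ξ = 571.9/1 = 571.9 kmol/h.
Outlet amounts (n = n₀ + ν ξ):
  B: 694.9 − 1(571.9) = 123
  A: 0 + 2(571.9) = 1144
Total out = 1267 kmol/h; y_A = 1144 / 1267 = 0.9029.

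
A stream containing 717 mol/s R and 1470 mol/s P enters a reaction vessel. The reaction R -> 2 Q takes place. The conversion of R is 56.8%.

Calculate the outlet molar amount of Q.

R reacted = 0.568 × 717 = 407.3 mol/s; ν_R = −1, so ξ = 407.3/1 = 407.3 mol/s.
Outlet amounts (n = n₀ + ν ξ):
  R: 717 − 1(407.3) = 309.7
  Q: 0 + 2(407.3) = 814.5
  P: 1470 (inert)

815 mol/s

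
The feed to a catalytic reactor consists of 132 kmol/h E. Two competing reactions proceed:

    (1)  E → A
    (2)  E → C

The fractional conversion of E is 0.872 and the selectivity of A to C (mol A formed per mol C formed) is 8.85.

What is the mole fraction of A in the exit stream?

Conversion of E: E consumed = 0.872 × 132 = 115.1 kmol/h = 1ξ₁ + 1ξ₂.
Selectivity: 1ξ₁ / (1ξ₂) = 8.85 → ξ₁ = 8.85 ξ₂.
Substitute: (1·8.85 + 1) ξ₂ = 115.1 → ξ₂ = 11.69 kmol/h, ξ₁ = 103.4 kmol/h.
Outlet amounts (n = n₀ + Σ ν·ξ):
  E: 132 − 1(103.4) − 1(11.69) = 16.9
  A: 0 + 1(103.4) = 103.4
  C: 0 + 1(11.69) = 11.69
Total out = 132 kmol/h; y_A = 103.4 / 132 = 0.7835.

0.783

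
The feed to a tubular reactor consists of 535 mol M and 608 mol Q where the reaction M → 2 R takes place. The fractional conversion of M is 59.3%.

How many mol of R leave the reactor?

635 mol

M reacted = 0.593 × 535 = 317.3 mol; ν_M = −1, so ξ = 317.3/1 = 317.3 mol.
Outlet amounts (n = n₀ + ν ξ):
  M: 535 − 1(317.3) = 217.7
  R: 0 + 2(317.3) = 634.5
  Q: 608 (inert)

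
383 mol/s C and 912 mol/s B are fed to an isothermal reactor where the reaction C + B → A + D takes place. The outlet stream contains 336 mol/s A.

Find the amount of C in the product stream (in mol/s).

For A: n = n₀ + 1ξ → 336 = 0 + 1ξ, giving ξ = 336 mol/s.
Outlet amounts (n = n₀ + ν ξ):
  C: 383 − 1(336) = 47
  B: 912 − 1(336) = 576
  A: 0 + 1(336) = 336
  D: 0 + 1(336) = 336

47 mol/s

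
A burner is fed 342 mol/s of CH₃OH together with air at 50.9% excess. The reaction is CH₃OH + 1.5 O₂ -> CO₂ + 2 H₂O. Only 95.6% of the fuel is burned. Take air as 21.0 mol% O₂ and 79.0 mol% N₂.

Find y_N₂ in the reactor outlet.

0.695

Stoichiometric O₂ = 1.5 × 342 = 513 mol/s; O₂ fed = 513 × 1.509 = 774.1 mol/s.
N₂ fed = 774.1 × 79/21 = 2912 mol/s.
Fuel reacted = 0.956 × 342 → ξ = 327 mol/s.
Outlet (n = n₀ + ν ξ):
  CH₃OH: 342 − 1(327) = 15.05
  O₂: 774.1 − 1.5(327) = 283.7
  N₂: 2912 (inert)
  CO₂: 0 + 1(327) = 327
  H₂O: 0 + 2(327) = 653.9
Total out = 4192 mol/s; y_N₂ = 2912 / 4192 = 0.6947.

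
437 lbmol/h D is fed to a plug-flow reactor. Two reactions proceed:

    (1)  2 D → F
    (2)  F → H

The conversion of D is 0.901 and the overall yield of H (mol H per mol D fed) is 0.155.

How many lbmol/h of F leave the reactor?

Conversion of D: D consumed = 2ξ₁ = 0.901 × 437 → ξ₁ = 196.9 lbmol/h.
Yield of H: 1ξ₂ / 437 = 0.155 → ξ₂ = 67.73 lbmol/h.
Outlet amounts (n = n₀ + Σ ν·ξ):
  D: 437 − 2(196.9) = 43.26
  F: 0 + 1(196.9) − 1(67.73) = 129.1
  H: 0 + 1(67.73) = 67.73

129 lbmol/h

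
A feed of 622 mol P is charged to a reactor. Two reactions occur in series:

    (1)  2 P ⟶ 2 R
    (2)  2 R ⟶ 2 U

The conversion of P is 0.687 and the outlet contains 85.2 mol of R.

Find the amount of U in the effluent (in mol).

Conversion of P: P consumed = 2ξ₁ = 0.687 × 622 → ξ₁ = 213.7 mol.
R balance: n_R = 0 + 2ξ₁ − 2ξ₂ = 85.2 → ξ₂ = (2·213.7 − 85.2)/2 = 171.1 mol.
Outlet amounts (n = n₀ + Σ ν·ξ):
  P: 622 − 2(213.7) = 194.7
  R: 0 + 2(213.7) − 2(171.1) = 85.2
  U: 0 + 2(171.1) = 342.1

342 mol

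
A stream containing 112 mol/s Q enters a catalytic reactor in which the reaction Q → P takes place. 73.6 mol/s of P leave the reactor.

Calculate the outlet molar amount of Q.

38.4 mol/s

For P: n = n₀ + 1ξ → 73.6 = 0 + 1ξ, giving ξ = 73.6 mol/s.
Outlet amounts (n = n₀ + ν ξ):
  Q: 112 − 1(73.6) = 38.4
  P: 0 + 1(73.6) = 73.6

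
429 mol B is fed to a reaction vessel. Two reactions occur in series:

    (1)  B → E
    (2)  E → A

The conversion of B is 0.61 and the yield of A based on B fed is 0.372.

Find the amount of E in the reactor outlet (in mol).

102 mol

Conversion of B: B consumed = 1ξ₁ = 0.61 × 429 → ξ₁ = 261.7 mol.
Yield of A: 1ξ₂ / 429 = 0.372 → ξ₂ = 159.6 mol.
Outlet amounts (n = n₀ + Σ ν·ξ):
  B: 429 − 1(261.7) = 167.3
  E: 0 + 1(261.7) − 1(159.6) = 102.1
  A: 0 + 1(159.6) = 159.6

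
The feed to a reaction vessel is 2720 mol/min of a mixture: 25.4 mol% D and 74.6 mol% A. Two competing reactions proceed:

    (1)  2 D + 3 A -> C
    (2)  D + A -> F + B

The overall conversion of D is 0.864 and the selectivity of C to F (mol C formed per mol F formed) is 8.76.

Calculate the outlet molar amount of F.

Conversion of D: D consumed = 0.864 × 690.9 = 596.9 mol/min = 2ξ₁ + 1ξ₂.
Selectivity: 1ξ₁ / (1ξ₂) = 8.76 → ξ₁ = 8.76 ξ₂.
Substitute: (2·8.76 + 1) ξ₂ = 596.9 → ξ₂ = 32.23 mol/min, ξ₁ = 282.3 mol/min.
Outlet amounts (n = n₀ + Σ ν·ξ):
  D: 690.9 − 2(282.3) − 1(32.23) = 93.96
  A: 2029 − 3(282.3) − 1(32.23) = 1150
  C: 0 + 1(282.3) = 282.3
  F: 0 + 1(32.23) = 32.23
  B: 0 + 1(32.23) = 32.23

32.2 mol/min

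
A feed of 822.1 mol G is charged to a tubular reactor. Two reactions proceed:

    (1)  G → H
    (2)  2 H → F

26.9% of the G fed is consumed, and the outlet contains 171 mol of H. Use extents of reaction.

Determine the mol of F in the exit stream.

25.1 mol

Conversion of G: G consumed = 1ξ₁ = 0.269 × 822.1 → ξ₁ = 221.1 mol.
H balance: n_H = 0 + 1ξ₁ − 2ξ₂ = 171 → ξ₂ = (1·221.1 − 171)/2 = 25.07 mol.
Outlet amounts (n = n₀ + Σ ν·ξ):
  G: 822.1 − 1(221.1) = 601
  H: 0 + 1(221.1) − 2(25.07) = 171
  F: 0 + 1(25.07) = 25.07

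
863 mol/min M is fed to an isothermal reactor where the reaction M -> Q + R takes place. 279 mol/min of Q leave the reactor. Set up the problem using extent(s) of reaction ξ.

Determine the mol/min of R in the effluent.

For Q: n = n₀ + 1ξ → 279 = 0 + 1ξ, giving ξ = 279 mol/min.
Outlet amounts (n = n₀ + ν ξ):
  M: 863 − 1(279) = 584
  Q: 0 + 1(279) = 279
  R: 0 + 1(279) = 279

279 mol/min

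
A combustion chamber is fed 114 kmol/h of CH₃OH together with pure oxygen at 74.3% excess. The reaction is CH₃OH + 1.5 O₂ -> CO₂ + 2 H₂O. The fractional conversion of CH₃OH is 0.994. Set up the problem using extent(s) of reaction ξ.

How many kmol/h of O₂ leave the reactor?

Stoichiometric O₂ = 1.5 × 114 = 171 kmol/h; O₂ fed = 171 × 1.743 = 298.1 kmol/h.
Fuel reacted = 0.994 × 114 → ξ = 113.3 kmol/h.
Outlet (n = n₀ + ν ξ):
  CH₃OH: 114 − 1(113.3) = 0.684
  O₂: 298.1 − 1.5(113.3) = 128.1
  CO₂: 0 + 1(113.3) = 113.3
  H₂O: 0 + 2(113.3) = 226.6

128 kmol/h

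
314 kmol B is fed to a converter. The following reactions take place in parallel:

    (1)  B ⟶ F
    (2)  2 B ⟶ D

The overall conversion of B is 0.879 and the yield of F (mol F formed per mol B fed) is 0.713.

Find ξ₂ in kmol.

ξ₂ = 26.1 kmol

Yield of F: 1ξ₁ / 314 = 0.713 → ξ₁ = 223.9 kmol.
Conversion of B: 1ξ₁ + 2ξ₂ = 0.879 × 314 = 276 → ξ₂ = 26.06 kmol.
Outlet amounts (n = n₀ + Σ ν·ξ):
  B: 314 − 1(223.9) − 2(26.06) = 37.99
  F: 0 + 1(223.9) = 223.9
  D: 0 + 1(26.06) = 26.06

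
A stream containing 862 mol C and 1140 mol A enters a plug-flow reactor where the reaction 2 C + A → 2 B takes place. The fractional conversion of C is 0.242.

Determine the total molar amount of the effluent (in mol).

1900 mol

C reacted = 0.242 × 862 = 208.6 mol; ν_C = −2, so ξ = 208.6/2 = 104.3 mol.
Outlet amounts (n = n₀ + ν ξ):
  C: 862 − 2(104.3) = 653.4
  A: 1140 − 1(104.3) = 1036
  B: 0 + 2(104.3) = 208.6
Total out = 653.4 + 1036 + 208.6 = 1898 mol.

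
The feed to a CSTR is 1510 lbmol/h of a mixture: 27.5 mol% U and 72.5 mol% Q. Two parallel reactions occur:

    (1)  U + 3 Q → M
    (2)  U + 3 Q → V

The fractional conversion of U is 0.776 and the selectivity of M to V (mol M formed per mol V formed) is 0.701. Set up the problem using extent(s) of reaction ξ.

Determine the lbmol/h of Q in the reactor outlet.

128 lbmol/h

Conversion of U: U consumed = 0.776 × 415.2 = 322.2 lbmol/h = 1ξ₁ + 1ξ₂.
Selectivity: 1ξ₁ / (1ξ₂) = 0.701 → ξ₁ = 0.701 ξ₂.
Substitute: (1·0.701 + 1) ξ₂ = 322.2 → ξ₂ = 189.4 lbmol/h, ξ₁ = 132.8 lbmol/h.
Outlet amounts (n = n₀ + Σ ν·ξ):
  U: 415.2 − 1(132.8) − 1(189.4) = 93.02
  Q: 1095 − 3(132.8) − 3(189.4) = 128
  M: 0 + 1(132.8) = 132.8
  V: 0 + 1(189.4) = 189.4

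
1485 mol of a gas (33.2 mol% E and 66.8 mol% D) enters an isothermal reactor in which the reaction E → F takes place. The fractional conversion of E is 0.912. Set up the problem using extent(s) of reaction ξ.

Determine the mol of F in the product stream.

450 mol

E reacted = 0.912 × 493 = 449.6 mol; ν_E = −1, so ξ = 449.6/1 = 449.6 mol.
Outlet amounts (n = n₀ + ν ξ):
  E: 493 − 1(449.6) = 43.39
  F: 0 + 1(449.6) = 449.6
  D: 992 (inert)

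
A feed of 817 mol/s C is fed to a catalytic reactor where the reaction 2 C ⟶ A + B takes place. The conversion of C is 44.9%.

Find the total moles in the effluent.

817 mol/s

C reacted = 0.449 × 817 = 366.8 mol/s; ν_C = −2, so ξ = 366.8/2 = 183.4 mol/s.
Outlet amounts (n = n₀ + ν ξ):
  C: 817 − 2(183.4) = 450.2
  A: 0 + 1(183.4) = 183.4
  B: 0 + 1(183.4) = 183.4
Total out = 450.2 + 183.4 + 183.4 = 817 mol/s.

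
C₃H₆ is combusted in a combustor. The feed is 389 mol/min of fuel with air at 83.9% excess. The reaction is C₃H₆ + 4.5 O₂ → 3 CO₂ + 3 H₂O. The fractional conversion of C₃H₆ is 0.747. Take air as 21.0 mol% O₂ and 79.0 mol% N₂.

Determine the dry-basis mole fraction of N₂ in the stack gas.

Stoichiometric O₂ = 4.5 × 389 = 1750 mol/min; O₂ fed = 1750 × 1.839 = 3219 mol/min.
N₂ fed = 3219 × 79/21 = 12110 mol/min.
Fuel reacted = 0.747 × 389 → ξ = 290.6 mol/min.
Outlet (n = n₀ + ν ξ):
  C₃H₆: 389 − 1(290.6) = 98.42
  O₂: 3219 − 4.5(290.6) = 1912
  N₂: 12110 (inert)
  CO₂: 0 + 3(290.6) = 871.7
  H₂O: 0 + 3(290.6) = 871.7
Dry total = 14990 mol/min; y_N₂ (dry) = 12110 / 14990 = 0.8078.

0.808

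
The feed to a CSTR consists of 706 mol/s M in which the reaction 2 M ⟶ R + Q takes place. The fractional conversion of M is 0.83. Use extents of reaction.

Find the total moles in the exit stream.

706 mol/s

M reacted = 0.83 × 706 = 586 mol/s; ν_M = −2, so ξ = 586/2 = 293 mol/s.
Outlet amounts (n = n₀ + ν ξ):
  M: 706 − 2(293) = 120
  R: 0 + 1(293) = 293
  Q: 0 + 1(293) = 293
Total out = 120 + 293 + 293 = 706 mol/s.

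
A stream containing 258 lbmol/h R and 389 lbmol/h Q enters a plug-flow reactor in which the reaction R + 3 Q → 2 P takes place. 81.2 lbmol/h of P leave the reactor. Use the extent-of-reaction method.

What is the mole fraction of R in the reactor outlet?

0.384

For P: n = n₀ + 2ξ → 81.2 = 0 + 2ξ, giving ξ = 40.6 lbmol/h.
Outlet amounts (n = n₀ + ν ξ):
  R: 258 − 1(40.6) = 217.4
  Q: 389 − 3(40.6) = 267.2
  P: 0 + 2(40.6) = 81.2
Total out = 565.8 lbmol/h; y_R = 217.4 / 565.8 = 0.3842.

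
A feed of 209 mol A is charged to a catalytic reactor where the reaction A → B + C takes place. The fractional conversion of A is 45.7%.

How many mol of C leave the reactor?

95.5 mol

A reacted = 0.457 × 209 = 95.51 mol; ν_A = −1, so ξ = 95.51/1 = 95.51 mol.
Outlet amounts (n = n₀ + ν ξ):
  A: 209 − 1(95.51) = 113.5
  B: 0 + 1(95.51) = 95.51
  C: 0 + 1(95.51) = 95.51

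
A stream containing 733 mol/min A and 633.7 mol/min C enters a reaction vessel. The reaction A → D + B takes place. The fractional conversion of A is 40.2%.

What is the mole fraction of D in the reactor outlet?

A reacted = 0.402 × 733 = 294.7 mol/min; ν_A = −1, so ξ = 294.7/1 = 294.7 mol/min.
Outlet amounts (n = n₀ + ν ξ):
  A: 733 − 1(294.7) = 438.3
  D: 0 + 1(294.7) = 294.7
  B: 0 + 1(294.7) = 294.7
  C: 633.7 (inert)
Total out = 1661 mol/min; y_D = 294.7 / 1661 = 0.1774.

0.177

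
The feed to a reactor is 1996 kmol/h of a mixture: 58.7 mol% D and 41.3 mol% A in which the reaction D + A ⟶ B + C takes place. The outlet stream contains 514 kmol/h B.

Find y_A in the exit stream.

0.155

For B: n = n₀ + 1ξ → 514 = 0 + 1ξ, giving ξ = 514 kmol/h.
Outlet amounts (n = n₀ + ν ξ):
  D: 1172 − 1(514) = 657.7
  A: 824.3 − 1(514) = 310.3
  B: 0 + 1(514) = 514
  C: 0 + 1(514) = 514
Total out = 1996 kmol/h; y_A = 310.3 / 1996 = 0.1555.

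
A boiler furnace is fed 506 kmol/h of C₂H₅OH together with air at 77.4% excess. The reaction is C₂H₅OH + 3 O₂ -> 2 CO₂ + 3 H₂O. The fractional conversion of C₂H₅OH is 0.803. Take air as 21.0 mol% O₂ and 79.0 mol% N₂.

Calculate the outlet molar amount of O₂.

1470 kmol/h

Stoichiometric O₂ = 3 × 506 = 1518 kmol/h; O₂ fed = 1518 × 1.774 = 2693 kmol/h.
N₂ fed = 2693 × 79/21 = 10130 kmol/h.
Fuel reacted = 0.803 × 506 → ξ = 406.3 kmol/h.
Outlet (n = n₀ + ν ξ):
  C₂H₅OH: 506 − 1(406.3) = 99.68
  O₂: 2693 − 3(406.3) = 1474
  N₂: 10130 (inert)
  CO₂: 0 + 2(406.3) = 812.6
  H₂O: 0 + 3(406.3) = 1219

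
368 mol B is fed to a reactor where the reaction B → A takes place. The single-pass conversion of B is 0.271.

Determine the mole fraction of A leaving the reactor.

0.271

B reacted = 0.271 × 368 = 99.73 mol; ν_B = −1, so ξ = 99.73/1 = 99.73 mol.
Outlet amounts (n = n₀ + ν ξ):
  B: 368 − 1(99.73) = 268.3
  A: 0 + 1(99.73) = 99.73
Total out = 368 mol; y_A = 99.73 / 368 = 0.271.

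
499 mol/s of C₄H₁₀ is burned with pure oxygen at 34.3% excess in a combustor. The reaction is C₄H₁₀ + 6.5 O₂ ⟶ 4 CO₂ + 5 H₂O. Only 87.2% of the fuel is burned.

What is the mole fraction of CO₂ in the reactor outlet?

0.316

Stoichiometric O₂ = 6.5 × 499 = 3244 mol/s; O₂ fed = 3244 × 1.343 = 4356 mol/s.
Fuel reacted = 0.872 × 499 → ξ = 435.1 mol/s.
Outlet (n = n₀ + ν ξ):
  C₄H₁₀: 499 − 1(435.1) = 63.87
  O₂: 4356 − 6.5(435.1) = 1528
  CO₂: 0 + 4(435.1) = 1741
  H₂O: 0 + 5(435.1) = 2176
Total out = 5508 mol/s; y_CO₂ = 1741 / 5508 = 0.316.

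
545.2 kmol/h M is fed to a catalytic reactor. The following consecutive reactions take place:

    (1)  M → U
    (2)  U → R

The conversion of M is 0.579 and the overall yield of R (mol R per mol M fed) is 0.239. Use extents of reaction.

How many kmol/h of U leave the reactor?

Conversion of M: M consumed = 1ξ₁ = 0.579 × 545.2 → ξ₁ = 315.7 kmol/h.
Yield of R: 1ξ₂ / 545.2 = 0.239 → ξ₂ = 130.3 kmol/h.
Outlet amounts (n = n₀ + Σ ν·ξ):
  M: 545.2 − 1(315.7) = 229.5
  U: 0 + 1(315.7) − 1(130.3) = 185.4
  R: 0 + 1(130.3) = 130.3

185 kmol/h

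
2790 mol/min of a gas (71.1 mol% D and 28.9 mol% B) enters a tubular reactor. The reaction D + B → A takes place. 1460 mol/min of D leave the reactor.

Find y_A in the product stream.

For D: n = n₀ − 1ξ → 1460 = 1984 − 1ξ, giving ξ = 523.7 mol/min.
Outlet amounts (n = n₀ + ν ξ):
  D: 1984 − 1(523.7) = 1460
  B: 806.3 − 1(523.7) = 282.6
  A: 0 + 1(523.7) = 523.7
Total out = 2266 mol/min; y_A = 523.7 / 2266 = 0.2311.

0.231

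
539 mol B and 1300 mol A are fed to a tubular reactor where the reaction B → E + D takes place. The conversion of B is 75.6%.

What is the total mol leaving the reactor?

2250 mol

B reacted = 0.756 × 539 = 407.5 mol; ν_B = −1, so ξ = 407.5/1 = 407.5 mol.
Outlet amounts (n = n₀ + ν ξ):
  B: 539 − 1(407.5) = 131.5
  E: 0 + 1(407.5) = 407.5
  D: 0 + 1(407.5) = 407.5
  A: 1300 (inert)
Total out = 131.5 + 407.5 + 407.5 + 1300 = 2246 mol.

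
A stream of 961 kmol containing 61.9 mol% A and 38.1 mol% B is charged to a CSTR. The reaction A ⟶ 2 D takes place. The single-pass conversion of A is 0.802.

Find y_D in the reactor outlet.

A reacted = 0.802 × 594.9 = 477.1 kmol; ν_A = −1, so ξ = 477.1/1 = 477.1 kmol.
Outlet amounts (n = n₀ + ν ξ):
  A: 594.9 − 1(477.1) = 117.8
  D: 0 + 2(477.1) = 954.2
  B: 366.1 (inert)
Total out = 1438 kmol; y_D = 954.2 / 1438 = 0.6635.

0.663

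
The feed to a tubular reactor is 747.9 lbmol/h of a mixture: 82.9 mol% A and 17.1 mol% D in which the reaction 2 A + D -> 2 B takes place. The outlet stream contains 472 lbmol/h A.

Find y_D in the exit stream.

For A: n = n₀ − 2ξ → 472 = 620 − 2ξ, giving ξ = 74 lbmol/h.
Outlet amounts (n = n₀ + ν ξ):
  A: 620 − 2(74) = 472
  D: 127.9 − 1(74) = 53.89
  B: 0 + 2(74) = 148
Total out = 673.9 lbmol/h; y_D = 53.89 / 673.9 = 0.07996.

0.08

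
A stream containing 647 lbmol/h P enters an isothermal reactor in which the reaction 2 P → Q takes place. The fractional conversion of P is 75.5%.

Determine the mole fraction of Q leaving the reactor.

0.606

P reacted = 0.755 × 647 = 488.5 lbmol/h; ν_P = −2, so ξ = 488.5/2 = 244.2 lbmol/h.
Outlet amounts (n = n₀ + ν ξ):
  P: 647 − 2(244.2) = 158.5
  Q: 0 + 1(244.2) = 244.2
Total out = 402.8 lbmol/h; y_Q = 244.2 / 402.8 = 0.6064.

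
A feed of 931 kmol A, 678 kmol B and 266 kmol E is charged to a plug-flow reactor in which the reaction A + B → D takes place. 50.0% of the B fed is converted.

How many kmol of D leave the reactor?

B reacted = 0.5 × 678 = 339 kmol; ν_B = −1, so ξ = 339/1 = 339 kmol.
Outlet amounts (n = n₀ + ν ξ):
  A: 931 − 1(339) = 592
  B: 678 − 1(339) = 339
  D: 0 + 1(339) = 339
  E: 266 (inert)

339 kmol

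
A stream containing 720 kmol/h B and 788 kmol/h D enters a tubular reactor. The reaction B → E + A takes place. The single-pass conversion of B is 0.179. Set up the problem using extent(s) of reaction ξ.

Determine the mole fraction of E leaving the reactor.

0.0787

B reacted = 0.179 × 720 = 128.9 kmol/h; ν_B = −1, so ξ = 128.9/1 = 128.9 kmol/h.
Outlet amounts (n = n₀ + ν ξ):
  B: 720 − 1(128.9) = 591.1
  E: 0 + 1(128.9) = 128.9
  A: 0 + 1(128.9) = 128.9
  D: 788 (inert)
Total out = 1637 kmol/h; y_E = 128.9 / 1637 = 0.07874.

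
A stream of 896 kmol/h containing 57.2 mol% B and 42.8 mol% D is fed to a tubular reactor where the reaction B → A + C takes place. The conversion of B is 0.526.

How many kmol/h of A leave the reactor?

B reacted = 0.526 × 512.5 = 269.6 kmol/h; ν_B = −1, so ξ = 269.6/1 = 269.6 kmol/h.
Outlet amounts (n = n₀ + ν ξ):
  B: 512.5 − 1(269.6) = 242.9
  A: 0 + 1(269.6) = 269.6
  C: 0 + 1(269.6) = 269.6
  D: 383.5 (inert)

270 kmol/h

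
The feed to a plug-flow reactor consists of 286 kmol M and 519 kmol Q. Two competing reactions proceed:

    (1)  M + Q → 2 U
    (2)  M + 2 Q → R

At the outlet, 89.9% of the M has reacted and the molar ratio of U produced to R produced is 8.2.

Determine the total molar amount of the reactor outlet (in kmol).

Conversion of M: M consumed = 0.899 × 286 = 257.1 kmol = 1ξ₁ + 1ξ₂.
Selectivity: 2ξ₁ / (1ξ₂) = 8.2 → ξ₁ = 4.1 ξ₂.
Substitute: (1·4.1 + 1) ξ₂ = 257.1 → ξ₂ = 50.41 kmol, ξ₁ = 206.7 kmol.
Outlet amounts (n = n₀ + Σ ν·ξ):
  M: 286 − 1(206.7) − 1(50.41) = 28.89
  Q: 519 − 1(206.7) − 2(50.41) = 211.5
  U: 0 + 2(206.7) = 413.4
  R: 0 + 1(50.41) = 50.41
Total out = 28.89 + 211.5 + 413.4 + 50.41 = 704.2 kmol.

704 kmol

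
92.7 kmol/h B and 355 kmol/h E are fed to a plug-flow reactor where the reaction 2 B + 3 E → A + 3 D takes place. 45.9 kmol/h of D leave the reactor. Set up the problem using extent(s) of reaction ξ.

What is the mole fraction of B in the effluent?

0.144

For D: n = n₀ + 3ξ → 45.9 = 0 + 3ξ, giving ξ = 15.3 kmol/h.
Outlet amounts (n = n₀ + ν ξ):
  B: 92.7 − 2(15.3) = 62.1
  E: 355 − 3(15.3) = 309.1
  A: 0 + 1(15.3) = 15.3
  D: 0 + 3(15.3) = 45.9
Total out = 432.4 kmol/h; y_B = 62.1 / 432.4 = 0.1436.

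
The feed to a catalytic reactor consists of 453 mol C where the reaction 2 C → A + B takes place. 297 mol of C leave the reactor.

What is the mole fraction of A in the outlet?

0.172

For C: n = n₀ − 2ξ → 297 = 453 − 2ξ, giving ξ = 78 mol.
Outlet amounts (n = n₀ + ν ξ):
  C: 453 − 2(78) = 297
  A: 0 + 1(78) = 78
  B: 0 + 1(78) = 78
Total out = 453 mol; y_A = 78 / 453 = 0.1722.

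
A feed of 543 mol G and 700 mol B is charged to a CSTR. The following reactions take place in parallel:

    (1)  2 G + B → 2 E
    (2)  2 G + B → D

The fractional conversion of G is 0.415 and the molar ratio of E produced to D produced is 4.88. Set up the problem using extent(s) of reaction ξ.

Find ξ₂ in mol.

ξ₂ = 32.8 mol

Conversion of G: G consumed = 0.415 × 543 = 225.3 mol = 2ξ₁ + 2ξ₂.
Selectivity: 2ξ₁ / (1ξ₂) = 4.88 → ξ₁ = 2.44 ξ₂.
Substitute: (2·2.44 + 2) ξ₂ = 225.3 → ξ₂ = 32.75 mol, ξ₁ = 79.92 mol.
Outlet amounts (n = n₀ + Σ ν·ξ):
  G: 543 − 2(79.92) − 2(32.75) = 317.7
  B: 700 − 1(79.92) − 1(32.75) = 587.3
  E: 0 + 2(79.92) = 159.8
  D: 0 + 1(32.75) = 32.75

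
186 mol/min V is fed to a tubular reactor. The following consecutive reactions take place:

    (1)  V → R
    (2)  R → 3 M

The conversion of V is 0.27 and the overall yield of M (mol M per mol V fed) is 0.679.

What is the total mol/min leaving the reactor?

270 mol/min

Conversion of V: V consumed = 1ξ₁ = 0.27 × 186 → ξ₁ = 50.22 mol/min.
Yield of M: 3ξ₂ / 186 = 0.679 → ξ₂ = 42.1 mol/min.
Outlet amounts (n = n₀ + Σ ν·ξ):
  V: 186 − 1(50.22) = 135.8
  R: 0 + 1(50.22) − 1(42.1) = 8.122
  M: 0 + 3(42.1) = 126.3
Total out = 135.8 + 8.122 + 126.3 = 270.2 mol/min.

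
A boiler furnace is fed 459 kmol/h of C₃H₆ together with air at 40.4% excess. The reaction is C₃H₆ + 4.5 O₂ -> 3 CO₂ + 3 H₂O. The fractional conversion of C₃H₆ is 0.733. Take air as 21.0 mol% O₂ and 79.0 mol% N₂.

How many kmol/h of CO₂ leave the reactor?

1010 kmol/h

Stoichiometric O₂ = 4.5 × 459 = 2066 kmol/h; O₂ fed = 2066 × 1.404 = 2900 kmol/h.
N₂ fed = 2900 × 79/21 = 10910 kmol/h.
Fuel reacted = 0.733 × 459 → ξ = 336.4 kmol/h.
Outlet (n = n₀ + ν ξ):
  C₃H₆: 459 − 1(336.4) = 122.6
  O₂: 2900 − 4.5(336.4) = 1386
  N₂: 10910 (inert)
  CO₂: 0 + 3(336.4) = 1009
  H₂O: 0 + 3(336.4) = 1009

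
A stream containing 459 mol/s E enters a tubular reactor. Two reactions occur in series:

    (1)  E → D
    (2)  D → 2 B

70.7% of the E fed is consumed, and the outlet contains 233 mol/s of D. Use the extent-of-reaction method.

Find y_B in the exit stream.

0.332

Conversion of E: E consumed = 1ξ₁ = 0.707 × 459 → ξ₁ = 324.5 mol/s.
D balance: n_D = 0 + 1ξ₁ − 1ξ₂ = 233 → ξ₂ = (1·324.5 − 233)/1 = 91.51 mol/s.
Outlet amounts (n = n₀ + Σ ν·ξ):
  E: 459 − 1(324.5) = 134.5
  D: 0 + 1(324.5) − 1(91.51) = 233
  B: 0 + 2(91.51) = 183
Total out = 550.5 mol/s; y_B = 183 / 550.5 = 0.3325.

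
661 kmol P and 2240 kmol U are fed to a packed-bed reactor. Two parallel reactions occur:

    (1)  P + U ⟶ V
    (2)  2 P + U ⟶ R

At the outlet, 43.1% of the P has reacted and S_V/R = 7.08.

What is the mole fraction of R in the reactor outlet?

0.012

Conversion of P: P consumed = 0.431 × 661 = 284.9 kmol = 1ξ₁ + 2ξ₂.
Selectivity: 1ξ₁ / (1ξ₂) = 7.08 → ξ₁ = 7.08 ξ₂.
Substitute: (1·7.08 + 2) ξ₂ = 284.9 → ξ₂ = 31.38 kmol, ξ₁ = 222.1 kmol.
Outlet amounts (n = n₀ + Σ ν·ξ):
  P: 661 − 1(222.1) − 2(31.38) = 376.1
  U: 2240 − 1(222.1) − 1(31.38) = 1986
  V: 0 + 1(222.1) = 222.1
  R: 0 + 1(31.38) = 31.38
Total out = 2616 kmol; y_R = 31.38 / 2616 = 0.01199.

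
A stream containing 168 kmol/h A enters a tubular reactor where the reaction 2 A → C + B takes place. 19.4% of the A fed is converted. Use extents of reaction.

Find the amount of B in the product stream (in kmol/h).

A reacted = 0.194 × 168 = 32.59 kmol/h; ν_A = −2, so ξ = 32.59/2 = 16.3 kmol/h.
Outlet amounts (n = n₀ + ν ξ):
  A: 168 − 2(16.3) = 135.4
  C: 0 + 1(16.3) = 16.3
  B: 0 + 1(16.3) = 16.3

16.3 kmol/h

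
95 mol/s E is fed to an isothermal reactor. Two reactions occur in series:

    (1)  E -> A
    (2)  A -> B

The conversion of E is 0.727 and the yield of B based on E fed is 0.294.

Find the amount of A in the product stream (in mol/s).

Conversion of E: E consumed = 1ξ₁ = 0.727 × 95 → ξ₁ = 69.06 mol/s.
Yield of B: 1ξ₂ / 95 = 0.294 → ξ₂ = 27.93 mol/s.
Outlet amounts (n = n₀ + Σ ν·ξ):
  E: 95 − 1(69.06) = 25.94
  A: 0 + 1(69.06) − 1(27.93) = 41.13
  B: 0 + 1(27.93) = 27.93

41.1 mol/s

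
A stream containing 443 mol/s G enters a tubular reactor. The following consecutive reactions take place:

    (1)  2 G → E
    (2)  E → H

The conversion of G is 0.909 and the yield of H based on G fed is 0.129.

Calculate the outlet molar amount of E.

144 mol/s

Conversion of G: G consumed = 2ξ₁ = 0.909 × 443 → ξ₁ = 201.3 mol/s.
Yield of H: 1ξ₂ / 443 = 0.129 → ξ₂ = 57.15 mol/s.
Outlet amounts (n = n₀ + Σ ν·ξ):
  G: 443 − 2(201.3) = 40.31
  E: 0 + 1(201.3) − 1(57.15) = 144.2
  H: 0 + 1(57.15) = 57.15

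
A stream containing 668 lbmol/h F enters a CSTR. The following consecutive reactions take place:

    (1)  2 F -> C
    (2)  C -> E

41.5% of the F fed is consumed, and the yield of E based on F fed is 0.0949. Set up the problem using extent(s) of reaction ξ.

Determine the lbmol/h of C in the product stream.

Conversion of F: F consumed = 2ξ₁ = 0.415 × 668 → ξ₁ = 138.6 lbmol/h.
Yield of E: 1ξ₂ / 668 = 0.0949 → ξ₂ = 63.39 lbmol/h.
Outlet amounts (n = n₀ + Σ ν·ξ):
  F: 668 − 2(138.6) = 390.8
  C: 0 + 1(138.6) − 1(63.39) = 75.22
  E: 0 + 1(63.39) = 63.39

75.2 lbmol/h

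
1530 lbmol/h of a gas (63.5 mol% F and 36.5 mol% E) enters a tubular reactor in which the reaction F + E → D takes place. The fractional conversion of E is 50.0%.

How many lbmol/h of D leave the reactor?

279 lbmol/h

E reacted = 0.5 × 558.5 = 279.2 lbmol/h; ν_E = −1, so ξ = 279.2/1 = 279.2 lbmol/h.
Outlet amounts (n = n₀ + ν ξ):
  F: 971.5 − 1(279.2) = 692.3
  E: 558.5 − 1(279.2) = 279.2
  D: 0 + 1(279.2) = 279.2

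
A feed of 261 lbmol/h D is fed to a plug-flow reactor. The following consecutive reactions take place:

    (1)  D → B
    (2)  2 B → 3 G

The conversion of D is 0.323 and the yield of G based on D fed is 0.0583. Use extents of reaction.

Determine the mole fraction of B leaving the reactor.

Conversion of D: D consumed = 1ξ₁ = 0.323 × 261 → ξ₁ = 84.3 lbmol/h.
Yield of G: 3ξ₂ / 261 = 0.0583 → ξ₂ = 5.072 lbmol/h.
Outlet amounts (n = n₀ + Σ ν·ξ):
  D: 261 − 1(84.3) = 176.7
  B: 0 + 1(84.3) − 2(5.072) = 74.16
  G: 0 + 3(5.072) = 15.22
Total out = 266.1 lbmol/h; y_B = 74.16 / 266.1 = 0.2787.

0.279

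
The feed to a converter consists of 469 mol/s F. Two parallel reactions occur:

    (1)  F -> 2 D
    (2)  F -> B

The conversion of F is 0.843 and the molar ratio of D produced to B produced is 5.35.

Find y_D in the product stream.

0.761

Conversion of F: F consumed = 0.843 × 469 = 395.4 mol/s = 1ξ₁ + 1ξ₂.
Selectivity: 2ξ₁ / (1ξ₂) = 5.35 → ξ₁ = 2.675 ξ₂.
Substitute: (1·2.675 + 1) ξ₂ = 395.4 → ξ₂ = 107.6 mol/s, ξ₁ = 287.8 mol/s.
Outlet amounts (n = n₀ + Σ ν·ξ):
  F: 469 − 1(287.8) − 1(107.6) = 73.63
  D: 0 + 2(287.8) = 575.6
  B: 0 + 1(107.6) = 107.6
Total out = 756.8 mol/s; y_D = 575.6 / 756.8 = 0.7605.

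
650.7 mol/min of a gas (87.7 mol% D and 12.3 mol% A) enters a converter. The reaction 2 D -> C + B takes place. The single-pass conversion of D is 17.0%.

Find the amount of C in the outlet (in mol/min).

48.5 mol/min

D reacted = 0.17 × 570.7 = 97.01 mol/min; ν_D = −2, so ξ = 97.01/2 = 48.51 mol/min.
Outlet amounts (n = n₀ + ν ξ):
  D: 570.7 − 2(48.51) = 473.7
  C: 0 + 1(48.51) = 48.51
  B: 0 + 1(48.51) = 48.51
  A: 80.04 (inert)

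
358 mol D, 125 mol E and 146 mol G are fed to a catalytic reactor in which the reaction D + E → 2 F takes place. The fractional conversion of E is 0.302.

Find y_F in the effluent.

E reacted = 0.302 × 125 = 37.75 mol; ν_E = −1, so ξ = 37.75/1 = 37.75 mol.
Outlet amounts (n = n₀ + ν ξ):
  D: 358 − 1(37.75) = 320.2
  E: 125 − 1(37.75) = 87.25
  F: 0 + 2(37.75) = 75.5
  G: 146 (inert)
Total out = 629 mol; y_F = 75.5 / 629 = 0.12.

0.12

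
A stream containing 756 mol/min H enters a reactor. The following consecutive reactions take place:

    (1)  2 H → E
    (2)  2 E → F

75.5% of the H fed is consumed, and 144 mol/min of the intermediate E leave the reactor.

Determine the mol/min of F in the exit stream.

70.7 mol/min

Conversion of H: H consumed = 2ξ₁ = 0.755 × 756 → ξ₁ = 285.4 mol/min.
E balance: n_E = 0 + 1ξ₁ − 2ξ₂ = 144 → ξ₂ = (1·285.4 − 144)/2 = 70.69 mol/min.
Outlet amounts (n = n₀ + Σ ν·ξ):
  H: 756 − 2(285.4) = 185.2
  E: 0 + 1(285.4) − 2(70.69) = 144
  F: 0 + 1(70.69) = 70.69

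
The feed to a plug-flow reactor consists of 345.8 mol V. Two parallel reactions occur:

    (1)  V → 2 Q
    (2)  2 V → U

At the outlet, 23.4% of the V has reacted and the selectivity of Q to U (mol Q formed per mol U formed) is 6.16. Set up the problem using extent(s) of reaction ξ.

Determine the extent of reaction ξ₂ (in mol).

Conversion of V: V consumed = 0.234 × 345.8 = 80.92 mol = 1ξ₁ + 2ξ₂.
Selectivity: 2ξ₁ / (1ξ₂) = 6.16 → ξ₁ = 3.08 ξ₂.
Substitute: (1·3.08 + 2) ξ₂ = 80.92 → ξ₂ = 15.93 mol, ξ₁ = 49.06 mol.
Outlet amounts (n = n₀ + Σ ν·ξ):
  V: 345.8 − 1(49.06) − 2(15.93) = 264.9
  Q: 0 + 2(49.06) = 98.12
  U: 0 + 1(15.93) = 15.93

ξ₂ = 15.9 mol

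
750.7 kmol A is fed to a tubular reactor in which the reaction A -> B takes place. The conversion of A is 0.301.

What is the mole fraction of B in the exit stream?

A reacted = 0.301 × 750.7 = 226 kmol; ν_A = −1, so ξ = 226/1 = 226 kmol.
Outlet amounts (n = n₀ + ν ξ):
  A: 750.7 − 1(226) = 524.7
  B: 0 + 1(226) = 226
Total out = 750.7 kmol; y_B = 226 / 750.7 = 0.301.

0.301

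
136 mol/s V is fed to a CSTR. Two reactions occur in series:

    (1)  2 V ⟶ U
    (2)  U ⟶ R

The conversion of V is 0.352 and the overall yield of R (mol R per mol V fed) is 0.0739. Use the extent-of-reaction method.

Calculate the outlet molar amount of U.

13.9 mol/s

Conversion of V: V consumed = 2ξ₁ = 0.352 × 136 → ξ₁ = 23.94 mol/s.
Yield of R: 1ξ₂ / 136 = 0.0739 → ξ₂ = 10.05 mol/s.
Outlet amounts (n = n₀ + Σ ν·ξ):
  V: 136 − 2(23.94) = 88.13
  U: 0 + 1(23.94) − 1(10.05) = 13.89
  R: 0 + 1(10.05) = 10.05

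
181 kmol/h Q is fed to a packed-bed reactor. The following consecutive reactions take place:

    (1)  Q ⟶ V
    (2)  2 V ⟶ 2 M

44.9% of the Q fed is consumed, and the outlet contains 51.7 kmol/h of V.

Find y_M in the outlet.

0.163

Conversion of Q: Q consumed = 1ξ₁ = 0.449 × 181 → ξ₁ = 81.27 kmol/h.
V balance: n_V = 0 + 1ξ₁ − 2ξ₂ = 51.7 → ξ₂ = (1·81.27 − 51.7)/2 = 14.78 kmol/h.
Outlet amounts (n = n₀ + Σ ν·ξ):
  Q: 181 − 1(81.27) = 99.73
  V: 0 + 1(81.27) − 2(14.78) = 51.7
  M: 0 + 2(14.78) = 29.57
Total out = 181 kmol/h; y_M = 29.57 / 181 = 0.1634.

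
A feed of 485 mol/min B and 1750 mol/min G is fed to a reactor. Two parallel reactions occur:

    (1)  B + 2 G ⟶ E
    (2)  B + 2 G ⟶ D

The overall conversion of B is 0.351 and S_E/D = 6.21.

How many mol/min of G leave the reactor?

Conversion of B: B consumed = 0.351 × 485 = 170.2 mol/min = 1ξ₁ + 1ξ₂.
Selectivity: 1ξ₁ / (1ξ₂) = 6.21 → ξ₁ = 6.21 ξ₂.
Substitute: (1·6.21 + 1) ξ₂ = 170.2 → ξ₂ = 23.61 mol/min, ξ₁ = 146.6 mol/min.
Outlet amounts (n = n₀ + Σ ν·ξ):
  B: 485 − 1(146.6) − 1(23.61) = 314.8
  G: 1750 − 2(146.6) − 2(23.61) = 1410
  E: 0 + 1(146.6) = 146.6
  D: 0 + 1(23.61) = 23.61

1410 mol/min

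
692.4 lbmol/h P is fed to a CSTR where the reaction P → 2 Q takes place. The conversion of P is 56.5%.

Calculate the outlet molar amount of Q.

P reacted = 0.565 × 692.4 = 391.2 lbmol/h; ν_P = −1, so ξ = 391.2/1 = 391.2 lbmol/h.
Outlet amounts (n = n₀ + ν ξ):
  P: 692.4 − 1(391.2) = 301.2
  Q: 0 + 2(391.2) = 782.4

782 lbmol/h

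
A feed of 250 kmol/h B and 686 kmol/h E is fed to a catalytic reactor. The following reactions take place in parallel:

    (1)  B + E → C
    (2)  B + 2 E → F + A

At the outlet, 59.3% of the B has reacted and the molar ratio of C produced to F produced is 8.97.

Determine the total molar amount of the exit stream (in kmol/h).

Conversion of B: B consumed = 0.593 × 250 = 148.2 kmol/h = 1ξ₁ + 1ξ₂.
Selectivity: 1ξ₁ / (1ξ₂) = 8.97 → ξ₁ = 8.97 ξ₂.
Substitute: (1·8.97 + 1) ξ₂ = 148.2 → ξ₂ = 14.87 kmol/h, ξ₁ = 133.4 kmol/h.
Outlet amounts (n = n₀ + Σ ν·ξ):
  B: 250 − 1(133.4) − 1(14.87) = 101.8
  E: 686 − 1(133.4) − 2(14.87) = 522.9
  C: 0 + 1(133.4) = 133.4
  F: 0 + 1(14.87) = 14.87
  A: 0 + 1(14.87) = 14.87
Total out = 101.8 + 522.9 + 133.4 + 14.87 + 14.87 = 787.8 kmol/h.

788 kmol/h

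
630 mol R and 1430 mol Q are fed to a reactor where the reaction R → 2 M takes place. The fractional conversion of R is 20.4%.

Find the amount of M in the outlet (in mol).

R reacted = 0.204 × 630 = 128.5 mol; ν_R = −1, so ξ = 128.5/1 = 128.5 mol.
Outlet amounts (n = n₀ + ν ξ):
  R: 630 − 1(128.5) = 501.5
  M: 0 + 2(128.5) = 257
  Q: 1430 (inert)

257 mol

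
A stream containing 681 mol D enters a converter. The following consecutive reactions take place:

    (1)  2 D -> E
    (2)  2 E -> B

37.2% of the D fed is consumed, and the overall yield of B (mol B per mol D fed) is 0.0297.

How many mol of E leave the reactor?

Conversion of D: D consumed = 2ξ₁ = 0.372 × 681 → ξ₁ = 126.7 mol.
Yield of B: 1ξ₂ / 681 = 0.0297 → ξ₂ = 20.23 mol.
Outlet amounts (n = n₀ + Σ ν·ξ):
  D: 681 − 2(126.7) = 427.7
  E: 0 + 1(126.7) − 2(20.23) = 86.21
  B: 0 + 1(20.23) = 20.23

86.2 mol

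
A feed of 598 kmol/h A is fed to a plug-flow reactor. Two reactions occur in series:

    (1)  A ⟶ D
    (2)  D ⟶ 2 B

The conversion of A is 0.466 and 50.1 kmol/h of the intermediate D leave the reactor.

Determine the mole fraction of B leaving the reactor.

0.553

Conversion of A: A consumed = 1ξ₁ = 0.466 × 598 → ξ₁ = 278.7 kmol/h.
D balance: n_D = 0 + 1ξ₁ − 1ξ₂ = 50.1 → ξ₂ = (1·278.7 − 50.1)/1 = 228.6 kmol/h.
Outlet amounts (n = n₀ + Σ ν·ξ):
  A: 598 − 1(278.7) = 319.3
  D: 0 + 1(278.7) − 1(228.6) = 50.1
  B: 0 + 2(228.6) = 457.1
Total out = 826.6 kmol/h; y_B = 457.1 / 826.6 = 0.5531.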